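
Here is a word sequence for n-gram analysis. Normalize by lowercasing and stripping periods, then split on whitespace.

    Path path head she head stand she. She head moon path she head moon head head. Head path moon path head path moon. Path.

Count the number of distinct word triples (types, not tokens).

19

24 tokens → 22 trigram windows in total.
Repeated trigrams (each contributes count−1 duplicates):
  head path moon: 2
  path moon path: 2
  she head moon: 2
3 duplicate windows → 22 − 3 = 19 distinct.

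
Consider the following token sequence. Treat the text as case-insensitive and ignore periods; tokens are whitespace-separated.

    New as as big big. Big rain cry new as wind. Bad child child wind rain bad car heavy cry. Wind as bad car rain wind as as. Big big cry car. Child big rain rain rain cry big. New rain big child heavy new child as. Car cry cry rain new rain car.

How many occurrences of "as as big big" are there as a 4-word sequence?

2

Scanning the 51 overlapping 4-gram windows for "as as big big":
  position 2–5: as as big big
  position 27–30: as as big big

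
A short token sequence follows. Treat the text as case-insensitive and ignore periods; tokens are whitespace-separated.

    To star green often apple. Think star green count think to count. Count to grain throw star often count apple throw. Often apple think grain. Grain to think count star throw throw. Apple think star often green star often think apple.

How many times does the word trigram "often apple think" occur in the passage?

2

Scanning the 39 overlapping trigram windows for "often apple think":
  position 4–6: often apple think
  position 22–24: often apple think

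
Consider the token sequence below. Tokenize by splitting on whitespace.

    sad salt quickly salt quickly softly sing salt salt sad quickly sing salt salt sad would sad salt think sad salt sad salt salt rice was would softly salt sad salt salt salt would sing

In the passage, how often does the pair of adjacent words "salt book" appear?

Scanning the 34 overlapping bigram windows for "salt book":
  (none found)

0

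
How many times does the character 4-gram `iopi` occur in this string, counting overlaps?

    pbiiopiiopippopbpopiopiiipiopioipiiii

Sliding a length-4 window over the 37 characters (34 positions):
  position 4–7: iopi
  position 8–11: iopi
  position 20–23: iopi
  position 27–30: iopi

4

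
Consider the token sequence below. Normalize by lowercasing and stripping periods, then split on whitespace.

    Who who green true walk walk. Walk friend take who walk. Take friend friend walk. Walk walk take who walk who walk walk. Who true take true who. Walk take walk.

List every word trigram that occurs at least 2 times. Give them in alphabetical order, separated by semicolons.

Trigram counts meeting the condition (at least 2 times):
  take who walk: 2
  walk walk walk: 2
  who walk take: 2

take who walk; walk walk walk; who walk take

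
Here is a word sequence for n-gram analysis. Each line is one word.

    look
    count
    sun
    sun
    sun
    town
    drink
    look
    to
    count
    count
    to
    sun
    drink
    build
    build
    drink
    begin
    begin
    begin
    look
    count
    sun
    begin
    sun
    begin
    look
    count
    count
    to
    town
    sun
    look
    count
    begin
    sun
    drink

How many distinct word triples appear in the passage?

32

37 tokens → 35 trigram windows in total.
Repeated trigrams (each contributes count−1 duplicates):
  begin look count: 2
  count count to: 2
  look count sun: 2
3 duplicate windows → 35 − 3 = 32 distinct.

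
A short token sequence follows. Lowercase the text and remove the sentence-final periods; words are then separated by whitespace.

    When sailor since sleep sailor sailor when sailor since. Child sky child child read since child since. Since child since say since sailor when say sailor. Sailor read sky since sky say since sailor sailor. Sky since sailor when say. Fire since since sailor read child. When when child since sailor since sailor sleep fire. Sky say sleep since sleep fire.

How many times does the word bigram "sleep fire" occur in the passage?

2

Scanning the 60 overlapping bigram windows for "sleep fire":
  position 54–55: sleep fire
  position 60–61: sleep fire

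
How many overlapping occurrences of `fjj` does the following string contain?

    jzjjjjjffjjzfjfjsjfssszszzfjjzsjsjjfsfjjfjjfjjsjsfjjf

6

Sliding a length-3 window over the 53 characters (51 positions):
  position 9–11: fjj
  position 27–29: fjj
  position 38–40: fjj
  position 41–43: fjj
  position 44–46: fjj
  position 50–52: fjj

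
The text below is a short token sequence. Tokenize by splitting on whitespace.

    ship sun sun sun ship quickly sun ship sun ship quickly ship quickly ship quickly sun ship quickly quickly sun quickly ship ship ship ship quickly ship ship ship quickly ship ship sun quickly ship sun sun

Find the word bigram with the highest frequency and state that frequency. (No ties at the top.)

"ship quickly", 7 times

Bigram frequencies (highest first):
  ship quickly: 7
  quickly ship: 6
  ship ship: 6
  ship sun: 4
  sun ship: 4
  sun sun: 3
  … (3 more, each ≤ 3)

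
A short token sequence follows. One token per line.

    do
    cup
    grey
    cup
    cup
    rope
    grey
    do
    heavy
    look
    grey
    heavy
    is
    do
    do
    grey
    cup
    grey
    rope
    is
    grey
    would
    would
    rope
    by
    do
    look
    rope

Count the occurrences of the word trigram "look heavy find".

0

Scanning the 26 overlapping trigram windows for "look heavy find":
  (none found)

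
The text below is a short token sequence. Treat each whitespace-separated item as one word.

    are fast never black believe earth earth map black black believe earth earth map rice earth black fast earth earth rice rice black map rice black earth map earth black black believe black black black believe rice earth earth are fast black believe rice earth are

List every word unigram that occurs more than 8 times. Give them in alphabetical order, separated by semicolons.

black; earth

Unigram counts meeting the condition (more than 8 times):
  black: 12
  earth: 12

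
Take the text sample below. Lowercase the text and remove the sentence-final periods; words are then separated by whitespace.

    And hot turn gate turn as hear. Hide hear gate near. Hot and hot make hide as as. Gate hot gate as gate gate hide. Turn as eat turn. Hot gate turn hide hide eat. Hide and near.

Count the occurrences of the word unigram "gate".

7

Scanning the 38 tokens for "gate":
  position 4: gate
  position 10: gate
  position 19: gate
  position 21: gate
  position 23: gate
  position 24: gate
  position 31: gate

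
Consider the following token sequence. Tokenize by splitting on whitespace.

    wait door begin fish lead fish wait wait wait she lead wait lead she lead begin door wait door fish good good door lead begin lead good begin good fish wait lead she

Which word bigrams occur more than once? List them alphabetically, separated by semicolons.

fish wait; lead begin; lead she; she lead; wait door; wait lead; wait wait

Bigram counts meeting the condition (more than once):
  fish wait: 2
  lead begin: 2
  lead she: 2
  she lead: 2
  wait door: 2
  wait lead: 2
  wait wait: 2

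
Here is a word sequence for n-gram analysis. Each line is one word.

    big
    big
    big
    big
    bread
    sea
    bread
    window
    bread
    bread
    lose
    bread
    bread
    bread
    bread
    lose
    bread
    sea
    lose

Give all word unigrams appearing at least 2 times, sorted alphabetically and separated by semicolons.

big; bread; lose; sea

Unigram counts meeting the condition (at least 2 times):
  big: 4
  bread: 9
  lose: 3
  sea: 2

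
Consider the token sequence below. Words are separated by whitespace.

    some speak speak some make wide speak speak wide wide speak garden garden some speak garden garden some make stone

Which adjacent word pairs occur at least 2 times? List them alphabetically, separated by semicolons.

garden garden; garden some; some make; some speak; speak garden; speak speak; wide speak

Bigram counts meeting the condition (at least 2 times):
  garden garden: 2
  garden some: 2
  some make: 2
  some speak: 2
  speak garden: 2
  speak speak: 2
  wide speak: 2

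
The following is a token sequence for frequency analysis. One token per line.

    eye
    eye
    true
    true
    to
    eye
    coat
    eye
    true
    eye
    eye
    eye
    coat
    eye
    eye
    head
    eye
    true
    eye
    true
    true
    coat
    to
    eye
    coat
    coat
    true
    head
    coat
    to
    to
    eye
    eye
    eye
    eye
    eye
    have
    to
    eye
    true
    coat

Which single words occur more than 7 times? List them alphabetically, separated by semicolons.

Unigram counts meeting the condition (more than 7 times):
  eye: 18
  true: 8

eye; true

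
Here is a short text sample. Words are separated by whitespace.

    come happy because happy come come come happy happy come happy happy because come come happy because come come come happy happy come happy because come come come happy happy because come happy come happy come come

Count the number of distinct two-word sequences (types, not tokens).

7

37 tokens → 36 bigram windows in total.
Repeated bigrams (each contributes count−1 duplicates):
  come happy: 9
  come come: 8
  happy because: 5
  happy come: 5
  because come: 4
  happy happy: 4
29 duplicate windows → 36 − 29 = 7 distinct.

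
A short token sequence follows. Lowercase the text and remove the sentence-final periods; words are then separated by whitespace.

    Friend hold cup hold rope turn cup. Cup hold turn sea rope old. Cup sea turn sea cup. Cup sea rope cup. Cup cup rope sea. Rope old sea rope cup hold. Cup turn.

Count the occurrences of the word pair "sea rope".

4

Scanning the 33 overlapping bigram windows for "sea rope":
  position 11–12: sea rope
  position 20–21: sea rope
  position 26–27: sea rope
  position 29–30: sea rope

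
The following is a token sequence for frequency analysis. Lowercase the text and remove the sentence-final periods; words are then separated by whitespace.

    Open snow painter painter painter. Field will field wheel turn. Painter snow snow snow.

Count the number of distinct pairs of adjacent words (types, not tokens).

14 tokens → 13 bigram windows in total.
Repeated bigrams (each contributes count−1 duplicates):
  painter painter: 2
  snow snow: 2
2 duplicate windows → 13 − 2 = 11 distinct.

11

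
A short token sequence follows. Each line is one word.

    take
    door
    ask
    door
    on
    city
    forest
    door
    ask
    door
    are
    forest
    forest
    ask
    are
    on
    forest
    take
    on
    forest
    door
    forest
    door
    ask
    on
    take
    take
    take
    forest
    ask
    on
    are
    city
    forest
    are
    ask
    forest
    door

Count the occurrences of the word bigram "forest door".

Scanning the 37 overlapping bigram windows for "forest door":
  position 7–8: forest door
  position 20–21: forest door
  position 22–23: forest door
  position 37–38: forest door

4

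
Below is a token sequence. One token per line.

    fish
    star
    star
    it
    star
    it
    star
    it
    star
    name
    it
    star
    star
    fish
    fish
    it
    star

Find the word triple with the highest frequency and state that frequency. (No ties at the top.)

Trigram frequencies (highest first):
  star it star: 3
  it star it: 2
  fish star star: 1
  star star it: 1
  it star name: 1
  star name it: 1
  … (6 more, each ≤ 1)

"star it star", 3 times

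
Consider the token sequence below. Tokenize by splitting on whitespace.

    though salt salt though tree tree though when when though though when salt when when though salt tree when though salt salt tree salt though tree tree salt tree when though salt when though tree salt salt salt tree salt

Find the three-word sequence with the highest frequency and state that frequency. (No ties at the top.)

"when though salt", 3 times

Trigram frequencies (highest first):
  when though salt: 3
  though salt salt: 2
  salt though tree: 2
  though tree tree: 2
  when when though: 2
  salt tree when: 2
  … (22 more, each ≤ 2)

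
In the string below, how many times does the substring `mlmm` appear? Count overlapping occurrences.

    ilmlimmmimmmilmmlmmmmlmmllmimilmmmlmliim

2

Sliding a length-4 window over the 40 characters (37 positions):
  position 16–19: mlmm
  position 21–24: mlmm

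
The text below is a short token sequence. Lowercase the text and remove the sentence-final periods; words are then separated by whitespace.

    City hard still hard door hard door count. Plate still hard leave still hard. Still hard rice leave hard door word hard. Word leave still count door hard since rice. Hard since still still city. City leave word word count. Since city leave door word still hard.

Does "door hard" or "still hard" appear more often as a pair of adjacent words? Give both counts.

"still hard" (5 vs 2)

"door hard": 2 occurrences
"still hard": 5 occurrences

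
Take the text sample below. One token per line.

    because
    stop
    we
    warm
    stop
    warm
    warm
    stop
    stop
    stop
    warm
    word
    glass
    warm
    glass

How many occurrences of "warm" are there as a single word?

Scanning the 15 tokens for "warm":
  position 4: warm
  position 6: warm
  position 7: warm
  position 11: warm
  position 14: warm

5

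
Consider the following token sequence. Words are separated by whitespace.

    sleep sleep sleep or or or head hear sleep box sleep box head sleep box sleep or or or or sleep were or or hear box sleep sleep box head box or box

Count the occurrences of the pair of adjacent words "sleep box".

Scanning the 32 overlapping bigram windows for "sleep box":
  position 9–10: sleep box
  position 11–12: sleep box
  position 14–15: sleep box
  position 28–29: sleep box

4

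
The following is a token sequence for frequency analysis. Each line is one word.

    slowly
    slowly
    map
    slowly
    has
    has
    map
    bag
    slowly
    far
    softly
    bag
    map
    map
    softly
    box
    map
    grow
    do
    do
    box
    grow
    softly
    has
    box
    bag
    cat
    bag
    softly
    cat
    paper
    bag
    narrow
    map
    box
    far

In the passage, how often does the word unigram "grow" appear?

2

Scanning the 36 tokens for "grow":
  position 18: grow
  position 22: grow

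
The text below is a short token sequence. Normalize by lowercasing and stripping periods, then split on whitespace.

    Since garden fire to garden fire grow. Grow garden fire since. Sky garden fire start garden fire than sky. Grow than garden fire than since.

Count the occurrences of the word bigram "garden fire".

Scanning the 24 overlapping bigram windows for "garden fire":
  position 2–3: garden fire
  position 5–6: garden fire
  position 9–10: garden fire
  position 13–14: garden fire
  position 16–17: garden fire
  position 22–23: garden fire

6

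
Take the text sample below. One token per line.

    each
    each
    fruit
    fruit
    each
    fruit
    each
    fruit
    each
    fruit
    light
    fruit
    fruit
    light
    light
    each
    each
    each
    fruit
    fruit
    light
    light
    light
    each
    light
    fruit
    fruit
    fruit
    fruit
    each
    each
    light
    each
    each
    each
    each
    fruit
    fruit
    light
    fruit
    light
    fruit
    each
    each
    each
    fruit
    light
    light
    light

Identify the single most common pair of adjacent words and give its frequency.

"each each", 9 times

Bigram frequencies (highest first):
  each each: 9
  each fruit: 7
  fruit fruit: 7
  fruit light: 6
  fruit each: 5
  light light: 5
  … (3 more, each ≤ 4)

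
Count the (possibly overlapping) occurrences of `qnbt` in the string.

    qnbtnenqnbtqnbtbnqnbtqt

Sliding a length-4 window over the 23 characters (20 positions):
  position 1–4: qnbt
  position 8–11: qnbt
  position 12–15: qnbt
  position 18–21: qnbt

4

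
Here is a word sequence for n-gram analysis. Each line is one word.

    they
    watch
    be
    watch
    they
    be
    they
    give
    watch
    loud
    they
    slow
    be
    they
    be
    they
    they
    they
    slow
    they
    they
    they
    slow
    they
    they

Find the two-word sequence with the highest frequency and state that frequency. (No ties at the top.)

"they they", 5 times

Bigram frequencies (highest first):
  they they: 5
  be they: 3
  they slow: 3
  they be: 2
  slow they: 2
  they watch: 1
  … (8 more, each ≤ 1)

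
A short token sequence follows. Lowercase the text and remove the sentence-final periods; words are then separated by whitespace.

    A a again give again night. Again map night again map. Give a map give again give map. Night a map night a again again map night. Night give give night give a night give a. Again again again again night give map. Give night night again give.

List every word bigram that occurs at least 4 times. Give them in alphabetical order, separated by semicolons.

again again; map night; night give

Bigram counts meeting the condition (at least 4 times):
  again again: 4
  map night: 4
  night give: 4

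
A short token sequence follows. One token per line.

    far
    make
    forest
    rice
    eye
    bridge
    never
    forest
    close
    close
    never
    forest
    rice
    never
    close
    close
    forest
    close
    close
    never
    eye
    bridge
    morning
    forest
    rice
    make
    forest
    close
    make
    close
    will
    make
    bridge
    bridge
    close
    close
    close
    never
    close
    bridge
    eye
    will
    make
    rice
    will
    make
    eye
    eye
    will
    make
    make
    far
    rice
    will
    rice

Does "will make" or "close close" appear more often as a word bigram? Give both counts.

"will make": 4 occurrences
"close close": 5 occurrences

"close close" (5 vs 4)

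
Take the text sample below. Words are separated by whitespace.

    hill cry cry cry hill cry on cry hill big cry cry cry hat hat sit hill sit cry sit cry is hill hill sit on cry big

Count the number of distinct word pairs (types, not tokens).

28 tokens → 27 bigram windows in total.
Repeated bigrams (each contributes count−1 duplicates):
  cry cry: 4
  cry hill: 2
  hill cry: 2
  hill sit: 2
  on cry: 2
  sit cry: 2
8 duplicate windows → 27 − 8 = 19 distinct.

19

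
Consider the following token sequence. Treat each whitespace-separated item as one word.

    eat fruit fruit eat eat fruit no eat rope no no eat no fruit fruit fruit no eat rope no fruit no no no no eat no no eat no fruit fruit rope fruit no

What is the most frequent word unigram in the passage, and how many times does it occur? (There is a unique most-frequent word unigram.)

"no", 14 times

Unigram frequencies (highest first):
  no: 14
  fruit: 10
  eat: 8
  rope: 3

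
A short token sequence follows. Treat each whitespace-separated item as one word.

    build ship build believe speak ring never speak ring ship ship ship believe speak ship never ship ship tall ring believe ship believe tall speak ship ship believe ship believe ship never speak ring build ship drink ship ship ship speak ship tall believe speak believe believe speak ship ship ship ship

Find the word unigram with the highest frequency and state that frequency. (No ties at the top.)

Unigram frequencies (highest first):
  ship: 21
  believe: 9
  speak: 8
  ring: 4
  build: 3
  never: 3
  … (2 more, each ≤ 3)

"ship", 21 times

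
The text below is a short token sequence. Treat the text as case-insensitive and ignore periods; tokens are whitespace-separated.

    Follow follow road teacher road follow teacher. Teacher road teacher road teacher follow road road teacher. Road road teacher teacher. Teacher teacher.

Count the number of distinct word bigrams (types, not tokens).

22 tokens → 21 bigram windows in total.
Repeated bigrams (each contributes count−1 duplicates):
  road teacher: 5
  teacher road: 4
  teacher teacher: 4
  follow road: 2
  road road: 2
12 duplicate windows → 21 − 12 = 9 distinct.

9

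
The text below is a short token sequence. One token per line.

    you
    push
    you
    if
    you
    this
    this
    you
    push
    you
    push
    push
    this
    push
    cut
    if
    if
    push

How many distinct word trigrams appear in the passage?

15

18 tokens → 16 trigram windows in total.
Repeated trigrams (each contributes count−1 duplicates):
  you push you: 2
1 duplicate windows → 16 − 1 = 15 distinct.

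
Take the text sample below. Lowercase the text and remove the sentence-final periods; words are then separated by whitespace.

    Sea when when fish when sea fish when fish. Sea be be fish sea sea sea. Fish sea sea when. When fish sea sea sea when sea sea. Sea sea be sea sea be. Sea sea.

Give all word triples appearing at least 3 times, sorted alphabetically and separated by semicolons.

Trigram counts meeting the condition (at least 3 times):
  fish sea sea: 3
  sea sea sea: 4

fish sea sea; sea sea sea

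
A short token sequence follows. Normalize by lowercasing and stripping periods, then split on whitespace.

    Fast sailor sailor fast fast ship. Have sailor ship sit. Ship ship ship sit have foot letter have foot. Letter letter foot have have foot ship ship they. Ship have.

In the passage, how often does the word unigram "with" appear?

0

Scanning the 30 tokens for "with":
  (none found)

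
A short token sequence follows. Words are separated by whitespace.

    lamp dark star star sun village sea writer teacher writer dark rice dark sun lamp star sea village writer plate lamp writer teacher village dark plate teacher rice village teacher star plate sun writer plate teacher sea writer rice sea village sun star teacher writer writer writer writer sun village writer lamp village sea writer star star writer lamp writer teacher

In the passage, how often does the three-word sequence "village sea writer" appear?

Scanning the 59 overlapping trigram windows for "village sea writer":
  position 6–8: village sea writer
  position 53–55: village sea writer

2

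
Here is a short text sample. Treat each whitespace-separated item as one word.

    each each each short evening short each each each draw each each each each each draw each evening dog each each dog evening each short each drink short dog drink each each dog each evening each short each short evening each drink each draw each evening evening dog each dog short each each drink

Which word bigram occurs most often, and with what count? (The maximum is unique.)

Bigram frequencies (highest first):
  each each: 11
  each short: 4
  short each: 4
  each draw: 3
  draw each: 3
  each evening: 3
  … (14 more, each ≤ 3)

"each each", 11 times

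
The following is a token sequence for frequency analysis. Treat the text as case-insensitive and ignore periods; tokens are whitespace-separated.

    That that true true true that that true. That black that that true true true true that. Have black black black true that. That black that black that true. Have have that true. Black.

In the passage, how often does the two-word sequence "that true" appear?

5

Scanning the 33 overlapping bigram windows for "that true":
  position 2–3: that true
  position 7–8: that true
  position 12–13: that true
  position 28–29: that true
  position 32–33: that true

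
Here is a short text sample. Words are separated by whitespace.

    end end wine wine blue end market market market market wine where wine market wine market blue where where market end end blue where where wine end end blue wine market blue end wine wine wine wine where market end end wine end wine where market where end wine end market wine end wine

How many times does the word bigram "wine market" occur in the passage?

3

Scanning the 53 overlapping bigram windows for "wine market":
  position 13–14: wine market
  position 15–16: wine market
  position 30–31: wine market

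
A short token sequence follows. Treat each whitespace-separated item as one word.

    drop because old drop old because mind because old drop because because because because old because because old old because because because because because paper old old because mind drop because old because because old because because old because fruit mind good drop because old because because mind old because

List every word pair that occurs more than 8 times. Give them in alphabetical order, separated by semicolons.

Bigram counts meeting the condition (more than 8 times):
  because because: 11
  old because: 9

because because; old because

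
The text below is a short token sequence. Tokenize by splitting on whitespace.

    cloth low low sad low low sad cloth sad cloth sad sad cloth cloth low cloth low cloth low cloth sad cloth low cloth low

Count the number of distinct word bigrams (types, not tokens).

9

25 tokens → 24 bigram windows in total.
Repeated bigrams (each contributes count−1 duplicates):
  cloth low: 6
  low cloth: 4
  sad cloth: 4
  cloth sad: 3
  low low: 2
  low sad: 2
15 duplicate windows → 24 − 15 = 9 distinct.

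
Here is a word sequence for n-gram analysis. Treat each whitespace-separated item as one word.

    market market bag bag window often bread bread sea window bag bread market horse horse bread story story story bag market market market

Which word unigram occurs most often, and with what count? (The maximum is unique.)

Unigram frequencies (highest first):
  market: 6
  bag: 4
  bread: 4
  story: 3
  window: 2
  horse: 2
  … (2 more, each ≤ 1)

"market", 6 times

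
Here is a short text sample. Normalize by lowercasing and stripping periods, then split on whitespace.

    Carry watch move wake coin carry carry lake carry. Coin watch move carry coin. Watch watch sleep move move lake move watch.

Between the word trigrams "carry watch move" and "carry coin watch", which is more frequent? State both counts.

"carry coin watch" (2 vs 1)

"carry watch move": 1 occurrence
"carry coin watch": 2 occurrences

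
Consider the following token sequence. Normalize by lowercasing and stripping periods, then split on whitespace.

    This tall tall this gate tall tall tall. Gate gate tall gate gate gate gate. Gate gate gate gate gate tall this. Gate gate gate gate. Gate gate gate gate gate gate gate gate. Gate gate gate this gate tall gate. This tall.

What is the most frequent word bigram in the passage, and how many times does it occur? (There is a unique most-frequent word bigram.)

"gate gate", 23 times

Bigram frequencies (highest first):
  gate gate: 23
  gate tall: 4
  tall tall: 3
  this gate: 3
  tall gate: 3
  this tall: 2
  … (2 more, each ≤ 2)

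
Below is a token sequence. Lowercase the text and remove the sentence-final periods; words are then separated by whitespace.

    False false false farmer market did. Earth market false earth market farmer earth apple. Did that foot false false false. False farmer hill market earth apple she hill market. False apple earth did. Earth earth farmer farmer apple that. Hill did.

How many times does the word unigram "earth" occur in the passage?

7

Scanning the 41 tokens for "earth":
  position 7: earth
  position 10: earth
  position 13: earth
  position 25: earth
  position 32: earth
  position 34: earth
  position 35: earth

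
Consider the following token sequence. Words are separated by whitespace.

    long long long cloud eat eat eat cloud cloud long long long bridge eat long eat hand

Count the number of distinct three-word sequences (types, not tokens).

17 tokens → 15 trigram windows in total.
Repeated trigrams (each contributes count−1 duplicates):
  long long long: 2
1 duplicate windows → 15 − 1 = 14 distinct.

14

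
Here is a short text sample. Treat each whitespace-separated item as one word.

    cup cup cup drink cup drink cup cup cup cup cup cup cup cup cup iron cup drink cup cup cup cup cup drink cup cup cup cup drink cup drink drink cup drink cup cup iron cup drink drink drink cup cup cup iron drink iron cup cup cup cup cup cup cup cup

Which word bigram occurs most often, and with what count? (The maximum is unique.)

"cup cup", 27 times

Bigram frequencies (highest first):
  cup cup: 27
  cup drink: 8
  drink cup: 8
  cup iron: 3
  iron cup: 3
  drink drink: 3
  … (2 more, each ≤ 1)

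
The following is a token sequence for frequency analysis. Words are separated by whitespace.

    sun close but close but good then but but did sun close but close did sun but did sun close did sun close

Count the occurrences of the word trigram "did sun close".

Scanning the 21 overlapping trigram windows for "did sun close":
  position 10–12: did sun close
  position 18–20: did sun close
  position 21–23: did sun close

3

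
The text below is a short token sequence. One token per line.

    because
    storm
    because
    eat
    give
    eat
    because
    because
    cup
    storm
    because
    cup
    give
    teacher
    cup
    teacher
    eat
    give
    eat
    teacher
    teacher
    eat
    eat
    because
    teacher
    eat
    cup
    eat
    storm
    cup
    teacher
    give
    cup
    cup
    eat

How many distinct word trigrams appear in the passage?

32

35 tokens → 33 trigram windows in total.
Repeated trigrams (each contributes count−1 duplicates):
  eat give eat: 2
1 duplicate windows → 33 − 1 = 32 distinct.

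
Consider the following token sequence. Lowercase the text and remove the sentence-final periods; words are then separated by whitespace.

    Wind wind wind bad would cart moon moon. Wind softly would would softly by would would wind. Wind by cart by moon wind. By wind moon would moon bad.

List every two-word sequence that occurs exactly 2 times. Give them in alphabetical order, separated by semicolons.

Bigram counts meeting the condition (exactly 2 times):
  moon wind: 2
  wind by: 2
  would would: 2

moon wind; wind by; would would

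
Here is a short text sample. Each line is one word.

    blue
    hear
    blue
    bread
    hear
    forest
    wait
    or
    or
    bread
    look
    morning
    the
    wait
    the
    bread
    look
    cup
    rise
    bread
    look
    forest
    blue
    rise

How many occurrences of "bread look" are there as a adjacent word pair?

Scanning the 23 overlapping bigram windows for "bread look":
  position 10–11: bread look
  position 16–17: bread look
  position 20–21: bread look

3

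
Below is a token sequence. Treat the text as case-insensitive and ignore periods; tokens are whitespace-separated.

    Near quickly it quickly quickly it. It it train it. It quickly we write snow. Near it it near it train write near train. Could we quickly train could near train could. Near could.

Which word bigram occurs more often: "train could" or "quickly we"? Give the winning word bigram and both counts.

"train could" (3 vs 1)

"train could": 3 occurrences
"quickly we": 1 occurrence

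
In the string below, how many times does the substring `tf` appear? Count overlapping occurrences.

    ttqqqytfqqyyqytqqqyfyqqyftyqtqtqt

Sliding a length-2 window over the 33 characters (32 positions):
  position 7–8: tf

1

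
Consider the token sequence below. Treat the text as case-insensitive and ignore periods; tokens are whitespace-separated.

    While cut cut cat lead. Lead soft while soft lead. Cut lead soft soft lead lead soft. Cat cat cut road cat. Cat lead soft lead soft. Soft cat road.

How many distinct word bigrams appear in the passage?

30 tokens → 29 bigram windows in total.
Repeated bigrams (each contributes count−1 duplicates):
  lead soft: 5
  soft lead: 3
  cat cat: 2
  cat lead: 2
  lead lead: 2
  soft cat: 2
  soft soft: 2
11 duplicate windows → 29 − 11 = 18 distinct.

18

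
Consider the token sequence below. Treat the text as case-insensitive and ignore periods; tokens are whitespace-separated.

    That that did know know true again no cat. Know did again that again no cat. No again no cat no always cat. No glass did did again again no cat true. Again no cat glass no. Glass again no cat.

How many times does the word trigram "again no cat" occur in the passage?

Scanning the 39 overlapping trigram windows for "again no cat":
  position 7–9: again no cat
  position 14–16: again no cat
  position 18–20: again no cat
  position 29–31: again no cat
  position 33–35: again no cat
  position 39–41: again no cat

6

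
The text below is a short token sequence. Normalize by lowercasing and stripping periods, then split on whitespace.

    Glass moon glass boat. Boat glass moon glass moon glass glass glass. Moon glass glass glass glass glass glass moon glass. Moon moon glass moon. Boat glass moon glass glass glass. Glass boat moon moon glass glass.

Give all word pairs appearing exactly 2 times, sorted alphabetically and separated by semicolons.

Bigram counts meeting the condition (exactly 2 times):
  boat glass: 2
  glass boat: 2
  moon moon: 2

boat glass; glass boat; moon moon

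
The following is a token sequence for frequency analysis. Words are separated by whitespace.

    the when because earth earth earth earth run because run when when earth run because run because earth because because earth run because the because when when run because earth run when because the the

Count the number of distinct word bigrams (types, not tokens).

35 tokens → 34 bigram windows in total.
Repeated bigrams (each contributes count−1 duplicates):
  run because: 5
  because earth: 4
  earth run: 4
  earth earth: 3
  because run: 2
  because the: 2
  run when: 2
  when because: 2
  … (1 more repeated)
17 duplicate windows → 34 − 17 = 17 distinct.

17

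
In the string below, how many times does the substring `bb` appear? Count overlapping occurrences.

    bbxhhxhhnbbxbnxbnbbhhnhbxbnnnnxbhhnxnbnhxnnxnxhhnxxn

Sliding a length-2 window over the 52 characters (51 positions):
  position 1–2: bb
  position 10–11: bb
  position 18–19: bb

3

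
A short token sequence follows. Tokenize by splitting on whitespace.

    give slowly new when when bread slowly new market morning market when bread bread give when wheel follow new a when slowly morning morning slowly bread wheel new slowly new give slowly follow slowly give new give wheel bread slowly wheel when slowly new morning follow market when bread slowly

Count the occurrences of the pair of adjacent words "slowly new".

4

Scanning the 49 overlapping bigram windows for "slowly new":
  position 2–3: slowly new
  position 7–8: slowly new
  position 29–30: slowly new
  position 43–44: slowly new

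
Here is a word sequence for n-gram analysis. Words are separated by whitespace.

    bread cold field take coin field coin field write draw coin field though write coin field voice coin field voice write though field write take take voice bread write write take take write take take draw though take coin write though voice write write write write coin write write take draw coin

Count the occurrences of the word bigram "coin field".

5

Scanning the 51 overlapping bigram windows for "coin field":
  position 5–6: coin field
  position 7–8: coin field
  position 11–12: coin field
  position 15–16: coin field
  position 18–19: coin field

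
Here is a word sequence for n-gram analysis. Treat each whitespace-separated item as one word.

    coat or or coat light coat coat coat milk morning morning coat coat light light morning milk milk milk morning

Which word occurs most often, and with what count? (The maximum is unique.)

Unigram frequencies (highest first):
  coat: 7
  milk: 4
  morning: 4
  light: 3
  or: 2

"coat", 7 times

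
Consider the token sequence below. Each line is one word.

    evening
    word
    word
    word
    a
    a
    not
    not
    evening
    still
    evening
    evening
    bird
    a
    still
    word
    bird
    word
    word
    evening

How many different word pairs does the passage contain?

17

20 tokens → 19 bigram windows in total.
Repeated bigrams (each contributes count−1 duplicates):
  word word: 3
2 duplicate windows → 19 − 2 = 17 distinct.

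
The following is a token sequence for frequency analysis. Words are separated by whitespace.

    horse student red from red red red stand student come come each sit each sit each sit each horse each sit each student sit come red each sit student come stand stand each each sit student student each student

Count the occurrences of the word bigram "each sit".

6

Scanning the 38 overlapping bigram windows for "each sit":
  position 12–13: each sit
  position 14–15: each sit
  position 16–17: each sit
  position 20–21: each sit
  position 27–28: each sit
  position 34–35: each sit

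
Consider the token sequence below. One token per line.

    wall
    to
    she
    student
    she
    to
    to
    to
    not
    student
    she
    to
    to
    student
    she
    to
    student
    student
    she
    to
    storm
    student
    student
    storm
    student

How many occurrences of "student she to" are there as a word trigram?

4

Scanning the 23 overlapping trigram windows for "student she to":
  position 4–6: student she to
  position 10–12: student she to
  position 14–16: student she to
  position 18–20: student she to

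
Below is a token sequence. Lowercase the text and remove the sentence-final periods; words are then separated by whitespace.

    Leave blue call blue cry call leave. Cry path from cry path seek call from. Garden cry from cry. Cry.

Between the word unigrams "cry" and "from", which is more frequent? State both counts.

"cry" (6 vs 3)

"cry": 6 occurrences
"from": 3 occurrences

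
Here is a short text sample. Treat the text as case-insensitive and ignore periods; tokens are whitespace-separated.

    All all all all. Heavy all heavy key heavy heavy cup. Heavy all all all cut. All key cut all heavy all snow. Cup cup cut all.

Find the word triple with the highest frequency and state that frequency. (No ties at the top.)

"all all all", 3 times

Trigram frequencies (highest first):
  all all all: 3
  all heavy all: 2
  all all heavy: 1
  heavy all heavy: 1
  all heavy key: 1
  heavy key heavy: 1
  … (16 more, each ≤ 1)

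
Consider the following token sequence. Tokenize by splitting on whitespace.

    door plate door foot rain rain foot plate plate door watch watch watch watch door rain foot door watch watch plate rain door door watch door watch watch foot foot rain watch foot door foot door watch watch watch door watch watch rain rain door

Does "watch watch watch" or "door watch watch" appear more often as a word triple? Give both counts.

"watch watch watch": 3 occurrences
"door watch watch": 5 occurrences

"door watch watch" (5 vs 3)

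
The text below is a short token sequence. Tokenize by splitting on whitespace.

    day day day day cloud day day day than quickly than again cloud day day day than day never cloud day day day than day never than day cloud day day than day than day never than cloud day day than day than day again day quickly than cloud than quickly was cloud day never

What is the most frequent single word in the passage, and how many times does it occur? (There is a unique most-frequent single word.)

Unigram frequencies (highest first):
  day: 26
  than: 12
  cloud: 7
  never: 4
  quickly: 3
  again: 2
  … (1 more, each ≤ 1)

"day", 26 times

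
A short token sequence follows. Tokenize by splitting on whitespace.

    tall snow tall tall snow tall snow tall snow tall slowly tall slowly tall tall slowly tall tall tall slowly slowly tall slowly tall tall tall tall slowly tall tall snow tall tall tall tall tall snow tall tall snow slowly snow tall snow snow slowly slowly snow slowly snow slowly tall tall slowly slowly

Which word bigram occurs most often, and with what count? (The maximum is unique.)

"tall tall", 14 times

Bigram frequencies (highest first):
  tall tall: 14
  tall snow: 8
  snow tall: 7
  tall slowly: 7
  slowly tall: 7
  snow slowly: 4
  … (3 more, each ≤ 3)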